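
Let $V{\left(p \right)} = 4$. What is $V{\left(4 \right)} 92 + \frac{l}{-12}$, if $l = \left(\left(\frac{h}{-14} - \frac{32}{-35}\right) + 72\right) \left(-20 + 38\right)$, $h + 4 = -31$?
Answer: $\frac{35683}{140} \approx 254.88$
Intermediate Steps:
$h = -35$ ($h = -4 - 31 = -35$)
$l = \frac{47511}{35}$ ($l = \left(\left(- \frac{35}{-14} - \frac{32}{-35}\right) + 72\right) \left(-20 + 38\right) = \left(\left(\left(-35\right) \left(- \frac{1}{14}\right) - - \frac{32}{35}\right) + 72\right) 18 = \left(\left(\frac{5}{2} + \frac{32}{35}\right) + 72\right) 18 = \left(\frac{239}{70} + 72\right) 18 = \frac{5279}{70} \cdot 18 = \frac{47511}{35} \approx 1357.5$)
$V{\left(4 \right)} 92 + \frac{l}{-12} = 4 \cdot 92 + \frac{47511}{35 \left(-12\right)} = 368 + \frac{47511}{35} \left(- \frac{1}{12}\right) = 368 - \frac{15837}{140} = \frac{35683}{140}$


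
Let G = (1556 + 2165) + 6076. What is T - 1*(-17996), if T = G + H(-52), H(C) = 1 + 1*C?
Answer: 27742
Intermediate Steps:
H(C) = 1 + C
G = 9797 (G = 3721 + 6076 = 9797)
T = 9746 (T = 9797 + (1 - 52) = 9797 - 51 = 9746)
T - 1*(-17996) = 9746 - 1*(-17996) = 9746 + 17996 = 27742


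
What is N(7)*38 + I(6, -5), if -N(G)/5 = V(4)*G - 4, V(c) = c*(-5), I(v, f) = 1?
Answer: 27361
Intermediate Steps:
V(c) = -5*c
N(G) = 20 + 100*G (N(G) = -5*((-5*4)*G - 4) = -5*(-20*G - 4) = -5*(-4 - 20*G) = 20 + 100*G)
N(7)*38 + I(6, -5) = (20 + 100*7)*38 + 1 = (20 + 700)*38 + 1 = 720*38 + 1 = 27360 + 1 = 27361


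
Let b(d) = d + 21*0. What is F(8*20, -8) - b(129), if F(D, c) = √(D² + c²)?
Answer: -129 + 8*√401 ≈ 31.200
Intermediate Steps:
b(d) = d (b(d) = d + 0 = d)
F(8*20, -8) - b(129) = √((8*20)² + (-8)²) - 1*129 = √(160² + 64) - 129 = √(25600 + 64) - 129 = √25664 - 129 = 8*√401 - 129 = -129 + 8*√401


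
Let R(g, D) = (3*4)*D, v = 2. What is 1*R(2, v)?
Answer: 24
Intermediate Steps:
R(g, D) = 12*D
1*R(2, v) = 1*(12*2) = 1*24 = 24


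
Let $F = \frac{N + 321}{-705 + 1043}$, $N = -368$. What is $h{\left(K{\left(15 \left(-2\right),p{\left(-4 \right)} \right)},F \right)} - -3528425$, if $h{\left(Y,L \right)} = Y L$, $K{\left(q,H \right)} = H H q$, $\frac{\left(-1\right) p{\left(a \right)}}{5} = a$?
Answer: $\frac{596585825}{169} \approx 3.5301 \cdot 10^{6}$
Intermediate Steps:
$p{\left(a \right)} = - 5 a$
$F = - \frac{47}{338}$ ($F = \frac{-368 + 321}{-705 + 1043} = - \frac{47}{338} \approx -0.13905$)
$K{\left(q,H \right)} = q H^{2}$ ($K{\left(q,H \right)} = H^{2} q = q H^{2}$)
$h{\left(Y,L \right)} = L Y$
$h{\left(K{\left(15 \left(-2\right),p{\left(-4 \right)} \right)},F \right)} - -3528425 = - \frac{47 \cdot 15 \left(-2\right) \left(\left(-5\right) \left(-4\right)\right)^{2}}{338} - -3528425 = - \frac{47 \left(- 30 \cdot 20^{2}\right)}{338} + 3528425 = - \frac{47 \left(\left(-30\right) 400\right)}{338} + 3528425 = \left(- \frac{47}{338}\right) \left(-12000\right) + 3528425 = \frac{282000}{169} + 3528425 = \frac{596585825}{169}$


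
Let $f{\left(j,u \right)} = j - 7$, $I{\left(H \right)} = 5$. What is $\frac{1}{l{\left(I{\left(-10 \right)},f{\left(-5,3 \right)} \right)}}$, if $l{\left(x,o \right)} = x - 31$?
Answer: $- \frac{1}{26} \approx -0.038462$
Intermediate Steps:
$f{\left(j,u \right)} = -7 + j$
$l{\left(x,o \right)} = -31 + x$
$\frac{1}{l{\left(I{\left(-10 \right)},f{\left(-5,3 \right)} \right)}} = \frac{1}{-31 + 5} = \frac{1}{-26} = - \frac{1}{26}$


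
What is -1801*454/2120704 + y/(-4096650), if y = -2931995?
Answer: 143412563269/434389102080 ≈ 0.33015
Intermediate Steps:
-1801*454/2120704 + y/(-4096650) = -1801*454/2120704 - 2931995/(-4096650) = -817654*1/2120704 - 2931995*(-1/4096650) = -408827/1060352 + 586399/819330 = 143412563269/434389102080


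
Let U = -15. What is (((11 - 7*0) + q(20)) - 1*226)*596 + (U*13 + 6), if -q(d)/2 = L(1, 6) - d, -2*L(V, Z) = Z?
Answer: -100913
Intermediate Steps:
L(V, Z) = -Z/2
q(d) = 6 + 2*d (q(d) = -2*(-1/2*6 - d) = -2*(-3 - d) = 6 + 2*d)
(((11 - 7*0) + q(20)) - 1*226)*596 + (U*13 + 6) = (((11 - 7*0) + (6 + 2*20)) - 1*226)*596 + (-15*13 + 6) = (((11 + 0) + (6 + 40)) - 226)*596 + (-195 + 6) = ((11 + 46) - 226)*596 - 189 = (57 - 226)*596 - 189 = -169*596 - 189 = -100724 - 189 = -100913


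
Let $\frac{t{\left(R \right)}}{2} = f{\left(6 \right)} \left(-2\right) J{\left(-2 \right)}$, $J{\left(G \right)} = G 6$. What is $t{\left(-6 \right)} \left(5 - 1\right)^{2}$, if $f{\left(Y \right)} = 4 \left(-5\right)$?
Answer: $-15360$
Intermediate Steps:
$f{\left(Y \right)} = -20$
$J{\left(G \right)} = 6 G$
$t{\left(R \right)} = -960$ ($t{\left(R \right)} = 2 \left(-20\right) \left(-2\right) 6 \left(-2\right) = 2 \cdot 40 \left(-12\right) = 2 \left(-480\right) = -960$)
$t{\left(-6 \right)} \left(5 - 1\right)^{2} = - 960 \left(5 - 1\right)^{2} = - 960 \cdot 4^{2} = \left(-960\right) 16 = -15360$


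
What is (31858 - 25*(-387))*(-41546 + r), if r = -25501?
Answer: -2784663051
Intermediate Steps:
(31858 - 25*(-387))*(-41546 + r) = (31858 - 25*(-387))*(-41546 - 25501) = (31858 + 9675)*(-67047) = 41533*(-67047) = -2784663051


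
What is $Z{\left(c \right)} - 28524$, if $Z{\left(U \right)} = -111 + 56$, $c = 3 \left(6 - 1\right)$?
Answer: $-28579$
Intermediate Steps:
$c = 15$ ($c = 3 \cdot 5 = 15$)
$Z{\left(U \right)} = -55$
$Z{\left(c \right)} - 28524 = -55 - 28524 = -28579$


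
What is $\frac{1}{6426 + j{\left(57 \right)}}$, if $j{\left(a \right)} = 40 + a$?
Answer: $\frac{1}{6523} \approx 0.0001533$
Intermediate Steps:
$\frac{1}{6426 + j{\left(57 \right)}} = \frac{1}{6426 + \left(40 + 57\right)} = \frac{1}{6426 + 97} = \frac{1}{6523}$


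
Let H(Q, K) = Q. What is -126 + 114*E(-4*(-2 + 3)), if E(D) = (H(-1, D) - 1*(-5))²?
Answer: 1698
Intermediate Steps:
E(D) = 16 (E(D) = (-1 - 1*(-5))² = (-1 + 5)² = 4² = 16)
-126 + 114*E(-4*(-2 + 3)) = -126 + 114*16 = -126 + 1824 = 1698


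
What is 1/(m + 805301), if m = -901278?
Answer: -1/95977 ≈ -1.0419e-5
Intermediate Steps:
1/(m + 805301) = 1/(-901278 + 805301) = 1/(-95977) = -1/95977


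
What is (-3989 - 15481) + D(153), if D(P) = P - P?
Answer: -19470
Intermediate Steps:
D(P) = 0
(-3989 - 15481) + D(153) = (-3989 - 15481) + 0 = -19470 + 0 = -19470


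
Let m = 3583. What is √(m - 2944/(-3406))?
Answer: √10393955663/1703 ≈ 59.865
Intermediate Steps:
√(m - 2944/(-3406)) = √(3583 - 2944/(-3406)) = √(3583 - 2944*(-1/3406)) = √(3583 + 1472/1703) = √(6103321/1703) = √10393955663/1703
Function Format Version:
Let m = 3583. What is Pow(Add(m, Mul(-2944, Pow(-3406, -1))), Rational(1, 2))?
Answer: Mul(Rational(1, 1703), Pow(10393955663, Rational(1, 2))) ≈ 59.865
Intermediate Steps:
Pow(Add(m, Mul(-2944, Pow(-3406, -1))), Rational(1, 2)) = Pow(Add(3583, Mul(-2944, Pow(-3406, -1))), Rational(1, 2)) = Pow(Add(3583, Mul(-2944, Rational(-1, 3406))), Rational(1, 2)) = Pow(Add(3583, Rational(1472, 1703)), Rational(1, 2)) = Pow(Rational(6103321, 1703), Rational(1, 2)) = Mul(Rational(1, 1703), Pow(10393955663, Rational(1, 2)))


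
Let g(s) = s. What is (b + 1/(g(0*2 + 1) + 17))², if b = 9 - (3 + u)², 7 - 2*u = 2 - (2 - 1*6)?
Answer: 13225/1296 ≈ 10.204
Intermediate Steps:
u = ½ (u = 7/2 - (2 - (2 - 1*6))/2 = 7/2 - (2 - (2 - 6))/2 = 7/2 - (2 - 1*(-4))/2 = 7/2 - (2 + 4)/2 = 7/2 - ½*6 = 7/2 - 3 = ½ ≈ 0.50000)
b = -13/4 (b = 9 - (3 + ½)² = 9 - (7/2)² = 9 - 1*49/4 = 9 - 49/4 = -13/4 ≈ -3.2500)
(b + 1/(g(0*2 + 1) + 17))² = (-13/4 + 1/((0*2 + 1) + 17))² = (-13/4 + 1/((0 + 1) + 17))² = (-13/4 + 1/(1 + 17))² = (-13/4 + 1/18)² = (-115/36)² = 13225/1296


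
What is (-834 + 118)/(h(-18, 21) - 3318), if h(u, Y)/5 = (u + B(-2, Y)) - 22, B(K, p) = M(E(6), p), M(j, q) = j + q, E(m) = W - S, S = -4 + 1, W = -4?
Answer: 358/1709 ≈ 0.20948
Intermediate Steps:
S = -3
E(m) = -1 (E(m) = -4 - 1*(-3) = -4 + 3 = -1)
B(K, p) = -1 + p
h(u, Y) = -115 + 5*Y + 5*u (h(u, Y) = 5*((u + (-1 + Y)) - 22) = 5*((-1 + Y + u) - 22) = 5*(-23 + Y + u) = -115 + 5*Y + 5*u)
(-834 + 118)/(h(-18, 21) - 3318) = (-834 + 118)/((-115 + 5*21 + 5*(-18)) - 3318) = -716/((-115 + 105 - 90) - 3318) = -716/(-100 - 3318) = -716/(-3418) = -716*(-1/3418) = 358/1709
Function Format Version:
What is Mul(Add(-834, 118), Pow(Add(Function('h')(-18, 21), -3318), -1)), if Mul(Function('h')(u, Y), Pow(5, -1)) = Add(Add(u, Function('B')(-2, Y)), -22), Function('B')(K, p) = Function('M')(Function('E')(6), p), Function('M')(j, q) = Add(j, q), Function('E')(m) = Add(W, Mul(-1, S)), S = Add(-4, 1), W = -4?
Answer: Rational(358, 1709) ≈ 0.20948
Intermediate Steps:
S = -3
Function('E')(m) = -1 (Function('E')(m) = Add(-4, Mul(-1, -3)) = Add(-4, 3) = -1)
Function('B')(K, p) = Add(-1, p)
Function('h')(u, Y) = Add(-115, Mul(5, Y), Mul(5, u)) (Function('h')(u, Y) = Mul(5, Add(Add(u, Add(-1, Y)), -22)) = Mul(5, Add(Add(-1, Y, u), -22)) = Mul(5, Add(-23, Y, u)) = Add(-115, Mul(5, Y), Mul(5, u)))
Mul(Add(-834, 118), Pow(Add(Function('h')(-18, 21), -3318), -1)) = Mul(Add(-834, 118), Pow(Add(Add(-115, Mul(5, 21), Mul(5, -18)), -3318), -1)) = Mul(-716, Pow(Add(Add(-115, 105, -90), -3318), -1)) = Mul(-716, Pow(Add(-100, -3318), -1)) = Mul(-716, Pow(-3418, -1)) = Mul(-716, Rational(-1, 3418)) = Rational(358, 1709)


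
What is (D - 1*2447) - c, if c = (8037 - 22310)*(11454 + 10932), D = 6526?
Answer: 319519457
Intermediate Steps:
c = -319515378 (c = -14273*22386 = -319515378)
(D - 1*2447) - c = (6526 - 1*2447) - 1*(-319515378) = (6526 - 2447) + 319515378 = 4079 + 319515378 = 319519457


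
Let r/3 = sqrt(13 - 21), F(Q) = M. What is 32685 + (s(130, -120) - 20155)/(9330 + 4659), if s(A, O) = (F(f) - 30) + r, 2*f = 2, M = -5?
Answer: 152403425/4663 + 2*I*sqrt(2)/4663 ≈ 32684.0 + 0.00060657*I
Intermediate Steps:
f = 1 (f = (1/2)*2 = 1)
F(Q) = -5
r = 6*I*sqrt(2) (r = 3*sqrt(13 - 21) = 3*sqrt(-8) = 3*(2*I*sqrt(2)) = 6*I*sqrt(2) ≈ 8.4853*I)
s(A, O) = -35 + 6*I*sqrt(2) (s(A, O) = (-5 - 30) + 6*I*sqrt(2) = -35 + 6*I*sqrt(2))
32685 + (s(130, -120) - 20155)/(9330 + 4659) = 32685 + ((-35 + 6*I*sqrt(2)) - 20155)/(9330 + 4659) = 32685 + (-20190 + 6*I*sqrt(2))/13989 = 32685 + (-20190 + 6*I*sqrt(2))*(1/13989) = 32685 + (-6730/4663 + 2*I*sqrt(2)/4663) = 152403425/4663 + 2*I*sqrt(2)/4663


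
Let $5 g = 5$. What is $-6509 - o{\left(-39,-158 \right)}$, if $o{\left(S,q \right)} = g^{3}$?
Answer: $-6510$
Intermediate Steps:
$g = 1$ ($g = \frac{1}{5} \cdot 5 = 1$)
$o{\left(S,q \right)} = 1$ ($o{\left(S,q \right)} = 1^{3} = 1$)
$-6509 - o{\left(-39,-158 \right)} = -6509 - 1 = -6510$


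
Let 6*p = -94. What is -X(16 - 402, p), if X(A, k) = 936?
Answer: -936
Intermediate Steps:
p = -47/3 (p = (1/6)*(-94) = -47/3 ≈ -15.667)
-X(16 - 402, p) = -1*936 = -936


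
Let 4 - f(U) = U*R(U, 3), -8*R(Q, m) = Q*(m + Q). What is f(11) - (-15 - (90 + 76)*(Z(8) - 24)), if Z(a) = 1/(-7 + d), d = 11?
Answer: -14847/4 ≈ -3711.8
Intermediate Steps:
R(Q, m) = -Q*(Q + m)/8 (R(Q, m) = -Q*(m + Q)/8 = -Q*(Q + m)/8)
Z(a) = ¼ (Z(a) = 1/(-7 + 11) = 1/4 = ¼)
f(U) = 4 + U²*(3 + U)/8 (f(U) = 4 - U*(-U*(U + 3)/8) = 4 - U*(-U*(3 + U)/8) = 4 - (-1)*U²*(3 + U)/8 = 4 + U²*(3 + U)/8)
f(11) - (-15 - (90 + 76)*(Z(8) - 24)) = (4 + (⅛)*11²*(3 + 11)) - (-15 - (90 + 76)*(¼ - 24)) = (4 + (⅛)*121*14) - (-15 - 166*(-95)/4) = (4 + 847/4) - (-15 - 1*(-7885/2)) = 863/4 - (-15 + 7885/2) = 863/4 - 1*7855/2 = 863/4 - 7855/2 = -14847/4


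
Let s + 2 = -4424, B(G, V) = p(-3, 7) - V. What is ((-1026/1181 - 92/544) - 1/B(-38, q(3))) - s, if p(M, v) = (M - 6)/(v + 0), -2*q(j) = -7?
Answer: 47620469663/10761272 ≈ 4425.2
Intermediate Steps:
q(j) = 7/2 (q(j) = -½*(-7) = 7/2)
p(M, v) = (-6 + M)/v
B(G, V) = -9/7 - V (B(G, V) = (-6 - 3)/7 - V = (⅐)*(-9) - V = -9/7 - V)
s = -4426 (s = -2 - 4424 = -4426)
((-1026/1181 - 92/544) - 1/B(-38, q(3))) - s = ((-1026/1181 - 92/544) - 1/(-9/7 - 1*7/2)) - 1*(-4426) = ((-1026*1/1181 - 92*1/544) - 1/(-9/7 - 7/2)) + 4426 = ((-1026/1181 - 23/136) - 1/(-67/14)) + 4426 = (-166699/160616 - 1*(-14/67)) + 4426 = (-166699/160616 + 14/67) + 4426 = -8920209/10761272 + 4426 = 47620469663/10761272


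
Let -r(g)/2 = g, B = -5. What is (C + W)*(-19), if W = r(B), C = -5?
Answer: -95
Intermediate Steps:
r(g) = -2*g
W = 10 (W = -2*(-5) = 10)
(C + W)*(-19) = (-5 + 10)*(-19) = 5*(-19) = -95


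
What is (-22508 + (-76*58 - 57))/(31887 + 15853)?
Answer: -26973/47740 ≈ -0.56500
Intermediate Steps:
(-22508 + (-76*58 - 57))/(31887 + 15853) = (-22508 + (-4408 - 57))/47740 = (-22508 - 4465)*(1/47740) = -26973*1/47740 = -26973/47740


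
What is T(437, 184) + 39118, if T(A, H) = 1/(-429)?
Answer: 16781621/429 ≈ 39118.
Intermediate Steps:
T(A, H) = -1/429
T(437, 184) + 39118 = -1/429 + 39118 = 16781621/429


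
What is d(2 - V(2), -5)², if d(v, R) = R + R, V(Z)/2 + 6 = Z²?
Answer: 100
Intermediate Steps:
V(Z) = -12 + 2*Z²
d(v, R) = 2*R
d(2 - V(2), -5)² = (2*(-5))² = (-10)² = 100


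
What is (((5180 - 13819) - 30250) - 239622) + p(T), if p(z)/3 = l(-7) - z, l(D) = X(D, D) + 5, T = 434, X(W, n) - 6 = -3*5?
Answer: -279825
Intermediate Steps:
X(W, n) = -9 (X(W, n) = 6 - 3*5 = 6 - 15 = -9)
l(D) = -4 (l(D) = -9 + 5 = -4)
p(z) = -12 - 3*z (p(z) = 3*(-4 - z) = -12 - 3*z)
(((5180 - 13819) - 30250) - 239622) + p(T) = (((5180 - 13819) - 30250) - 239622) + (-12 - 3*434) = ((-8639 - 30250) - 239622) + (-12 - 1302) = (-38889 - 239622) - 1314 = -278511 - 1314 = -279825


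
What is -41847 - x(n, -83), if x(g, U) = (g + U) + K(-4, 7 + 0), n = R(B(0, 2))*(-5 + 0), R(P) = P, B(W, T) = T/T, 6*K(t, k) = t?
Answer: -125275/3 ≈ -41758.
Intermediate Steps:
K(t, k) = t/6
B(W, T) = 1
n = -5 (n = 1*(-5 + 0) = 1*(-5) = -5)
x(g, U) = -⅔ + U + g (x(g, U) = (g + U) + (⅙)*(-4) = (U + g) - ⅔ = -⅔ + U + g)
-41847 - x(n, -83) = -41847 - (-⅔ - 83 - 5) = -41847 - 1*(-266/3) = -41847 + 266/3 = -125275/3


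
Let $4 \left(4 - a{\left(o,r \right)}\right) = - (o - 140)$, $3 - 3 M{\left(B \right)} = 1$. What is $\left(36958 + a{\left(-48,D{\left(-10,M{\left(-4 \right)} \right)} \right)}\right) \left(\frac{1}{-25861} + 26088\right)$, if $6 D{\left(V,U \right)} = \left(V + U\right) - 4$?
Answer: $\frac{24905139128805}{25861} \approx 9.6304 \cdot 10^{8}$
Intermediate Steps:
$M{\left(B \right)} = \frac{2}{3}$ ($M{\left(B \right)} = 1 - \frac{1}{3} = \frac{2}{3}$)
$D{\left(V,U \right)} = - \frac{2}{3} + \frac{U}{6} + \frac{V}{6}$ ($D{\left(V,U \right)} = \frac{\left(V + U\right) - 4}{6} = \frac{\left(U + V\right) - 4}{6} = \frac{-4 + U + V}{6} = - \frac{2}{3} + \frac{U}{6} + \frac{V}{6}$)
$a{\left(o,r \right)} = -31 + \frac{o}{4}$ ($a{\left(o,r \right)} = 4 - \frac{\left(-1\right) \left(o - 140\right)}{4} = 4 - \frac{\left(-1\right) \left(-140 + o\right)}{4} = 4 - \frac{140 - o}{4} = 4 + \left(-35 + \frac{o}{4}\right) = -31 + \frac{o}{4}$)
$\left(36958 + a{\left(-48,D{\left(-10,M{\left(-4 \right)} \right)} \right)}\right) \left(\frac{1}{-25861} + 26088\right) = \left(36958 + \left(-31 + \frac{1}{4} \left(-48\right)\right)\right) \left(\frac{1}{-25861} + 26088\right) = \left(36958 - 43\right) \left(- \frac{1}{25861} + 26088\right) = \left(36958 - 43\right) \frac{674661767}{25861} = 36915 \cdot \frac{674661767}{25861} = \frac{24905139128805}{25861}$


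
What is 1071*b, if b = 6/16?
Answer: 3213/8 ≈ 401.63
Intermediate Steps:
b = 3/8 (b = 6*(1/16) = 3/8 ≈ 0.37500)
1071*b = 1071*(3/8) = 3213/8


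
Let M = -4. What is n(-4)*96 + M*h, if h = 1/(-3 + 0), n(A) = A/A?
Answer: 292/3 ≈ 97.333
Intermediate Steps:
n(A) = 1
h = -⅓ (h = 1/(-3) = -⅓ ≈ -0.33333)
n(-4)*96 + M*h = 1*96 - 4*(-⅓) = 96 + 4/3 = 292/3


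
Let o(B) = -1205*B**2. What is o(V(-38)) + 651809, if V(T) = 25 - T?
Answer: -4130836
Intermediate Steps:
o(V(-38)) + 651809 = -1205*(25 - 1*(-38))**2 + 651809 = -1205*(25 + 38)**2 + 651809 = -1205*63**2 + 651809 = -1205*3969 + 651809 = -4782645 + 651809 = -4130836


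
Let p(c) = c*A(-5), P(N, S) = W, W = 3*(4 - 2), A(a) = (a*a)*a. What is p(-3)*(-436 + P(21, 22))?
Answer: -161250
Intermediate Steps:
A(a) = a**3 (A(a) = a**2*a = a**3)
W = 6 (W = 3*2 = 6)
P(N, S) = 6
p(c) = -125*c (p(c) = c*(-5)**3 = c*(-125) = -125*c)
p(-3)*(-436 + P(21, 22)) = (-125*(-3))*(-436 + 6) = 375*(-430) = -161250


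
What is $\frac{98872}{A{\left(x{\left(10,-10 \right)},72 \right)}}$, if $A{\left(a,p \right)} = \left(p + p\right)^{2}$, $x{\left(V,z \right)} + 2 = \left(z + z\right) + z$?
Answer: $\frac{12359}{2592} \approx 4.7681$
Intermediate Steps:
$x{\left(V,z \right)} = -2 + 3 z$ ($x{\left(V,z \right)} = -2 + \left(\left(z + z\right) + z\right) = -2 + \left(2 z + z\right) = -2 + 3 z$)
$A{\left(a,p \right)} = 4 p^{2}$ ($A{\left(a,p \right)} = \left(2 p\right)^{2} = 4 p^{2}$)
$\frac{98872}{A{\left(x{\left(10,-10 \right)},72 \right)}} = \frac{98872}{4 \cdot 72^{2}} = \frac{98872}{4 \cdot 5184} = \frac{98872}{20736} = 98872 \cdot \frac{1}{20736} = \frac{12359}{2592}$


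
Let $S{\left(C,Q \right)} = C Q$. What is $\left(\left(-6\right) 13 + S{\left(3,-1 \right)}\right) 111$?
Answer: $-8991$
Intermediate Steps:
$\left(\left(-6\right) 13 + S{\left(3,-1 \right)}\right) 111 = \left(\left(-6\right) 13 + 3 \left(-1\right)\right) 111 = \left(-78 - 3\right) 111 = \left(-81\right) 111 = -8991$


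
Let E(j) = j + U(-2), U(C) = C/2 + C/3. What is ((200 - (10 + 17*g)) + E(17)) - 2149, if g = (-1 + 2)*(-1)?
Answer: -5780/3 ≈ -1926.7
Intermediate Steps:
g = -1 (g = 1*(-1) = -1)
U(C) = 5*C/6 (U(C) = C*(½) + C*(⅓) = C/2 + C/3 = 5*C/6)
E(j) = -5/3 + j (E(j) = j + (⅚)*(-2) = j - 5/3 = -5/3 + j)
((200 - (10 + 17*g)) + E(17)) - 2149 = ((200 - (10 + 17*(-1))) + (-5/3 + 17)) - 2149 = ((200 - (10 - 17)) + 46/3) - 2149 = ((200 - 1*(-7)) + 46/3) - 2149 = ((200 + 7) + 46/3) - 2149 = (207 + 46/3) - 2149 = 667/3 - 2149 = -5780/3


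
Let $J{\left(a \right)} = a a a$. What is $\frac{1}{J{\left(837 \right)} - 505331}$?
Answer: $\frac{1}{585870922} \approx 1.7069 \cdot 10^{-9}$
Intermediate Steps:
$J{\left(a \right)} = a^{3}$ ($J{\left(a \right)} = a^{2} a = a^{3}$)
$\frac{1}{J{\left(837 \right)} - 505331} = \frac{1}{837^{3} - 505331} = \frac{1}{586376253 - 505331} = \frac{1}{585870922}$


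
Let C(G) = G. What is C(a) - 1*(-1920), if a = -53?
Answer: 1867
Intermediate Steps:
C(a) - 1*(-1920) = -53 - 1*(-1920) = -53 + 1920 = 1867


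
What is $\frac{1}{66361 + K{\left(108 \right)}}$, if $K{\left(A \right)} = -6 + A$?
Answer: $\frac{1}{66463} \approx 1.5046 \cdot 10^{-5}$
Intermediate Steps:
$\frac{1}{66361 + K{\left(108 \right)}} = \frac{1}{66361 + \left(-6 + 108\right)} = \frac{1}{66361 + 102} = \frac{1}{66463}$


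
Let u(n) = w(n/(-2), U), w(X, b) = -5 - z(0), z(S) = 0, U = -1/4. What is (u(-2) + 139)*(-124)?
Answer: -16616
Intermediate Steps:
U = -¼ (U = -1*¼ = -¼ ≈ -0.25000)
w(X, b) = -5 (w(X, b) = -5 - 1*0 = -5 + 0 = -5)
u(n) = -5
(u(-2) + 139)*(-124) = (-5 + 139)*(-124) = 134*(-124) = -16616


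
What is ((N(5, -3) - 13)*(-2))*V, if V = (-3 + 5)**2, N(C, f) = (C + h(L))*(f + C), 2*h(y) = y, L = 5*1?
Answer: -16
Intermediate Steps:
L = 5
h(y) = y/2
N(C, f) = (5/2 + C)*(C + f) (N(C, f) = (C + (1/2)*5)*(f + C) = (C + 5/2)*(C + f) = (5/2 + C)*(C + f))
V = 4 (V = 2**2 = 4)
((N(5, -3) - 13)*(-2))*V = (((5**2 + (5/2)*5 + (5/2)*(-3) + 5*(-3)) - 13)*(-2))*4 = (((25 + 25/2 - 15/2 - 15) - 13)*(-2))*4 = ((15 - 13)*(-2))*4 = (2*(-2))*4 = -4*4 = -16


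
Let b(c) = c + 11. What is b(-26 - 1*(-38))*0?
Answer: 0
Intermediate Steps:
b(c) = 11 + c
b(-26 - 1*(-38))*0 = (11 + (-26 - 1*(-38)))*0 = (11 + (-26 + 38))*0 = (11 + 12)*0 = 23*0 = 0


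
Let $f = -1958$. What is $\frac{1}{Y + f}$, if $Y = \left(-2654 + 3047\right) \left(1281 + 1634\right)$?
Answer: $\frac{1}{1143637} \approx 8.744 \cdot 10^{-7}$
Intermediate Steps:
$Y = 1145595$ ($Y = 393 \cdot 2915 = 1145595$)
$\frac{1}{Y + f} = \frac{1}{1145595 - 1958} = \frac{1}{1143637}$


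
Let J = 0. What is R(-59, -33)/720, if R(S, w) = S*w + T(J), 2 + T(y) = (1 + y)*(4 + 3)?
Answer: 122/45 ≈ 2.7111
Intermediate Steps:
T(y) = 5 + 7*y (T(y) = -2 + (1 + y)*(4 + 3) = -2 + (1 + y)*7 = -2 + (7 + 7*y) = 5 + 7*y)
R(S, w) = 5 + S*w (R(S, w) = S*w + (5 + 7*0) = S*w + (5 + 0) = S*w + 5 = 5 + S*w)
R(-59, -33)/720 = (5 - 59*(-33))/720 = (5 + 1947)*(1/720) = 1952*(1/720) = 122/45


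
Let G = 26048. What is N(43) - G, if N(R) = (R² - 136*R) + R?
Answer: -30004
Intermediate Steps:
N(R) = R² - 135*R
N(43) - G = 43*(-135 + 43) - 1*26048 = 43*(-92) - 26048 = -3956 - 26048 = -30004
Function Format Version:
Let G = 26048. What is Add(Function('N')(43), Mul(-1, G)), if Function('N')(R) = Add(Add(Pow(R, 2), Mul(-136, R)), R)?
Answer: -30004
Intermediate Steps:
Function('N')(R) = Add(Pow(R, 2), Mul(-135, R))
Add(Function('N')(43), Mul(-1, G)) = Add(Mul(43, Add(-135, 43)), Mul(-1, 26048)) = Add(Mul(43, -92), -26048) = Add(-3956, -26048) = -30004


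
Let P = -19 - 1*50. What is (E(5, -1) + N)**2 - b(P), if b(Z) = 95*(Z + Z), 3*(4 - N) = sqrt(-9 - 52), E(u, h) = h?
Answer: 118010/9 - 2*I*sqrt(61) ≈ 13112.0 - 15.62*I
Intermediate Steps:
P = -69 (P = -19 - 50 = -69)
N = 4 - I*sqrt(61)/3 (N = 4 - sqrt(-9 - 52)/3 = 4 - I*sqrt(61)/3 ≈ 4.0 - 2.6034*I)
b(Z) = 190*Z (b(Z) = 95*(2*Z) = 190*Z)
(E(5, -1) + N)**2 - b(P) = (-1 + (4 - I*sqrt(61)/3))**2 - 190*(-69) = (3 - I*sqrt(61)/3)**2 - 1*(-13110) = (3 - I*sqrt(61)/3)**2 + 13110 = 13110 + (3 - I*sqrt(61)/3)**2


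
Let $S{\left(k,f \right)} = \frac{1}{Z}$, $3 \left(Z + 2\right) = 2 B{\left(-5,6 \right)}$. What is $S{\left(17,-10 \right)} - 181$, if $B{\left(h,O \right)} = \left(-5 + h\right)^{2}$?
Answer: $- \frac{35111}{194} \approx -180.98$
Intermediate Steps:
$Z = \frac{194}{3}$ ($Z = -2 + \frac{2 \left(-5 - 5\right)^{2}}{3} = -2 + \frac{2 \left(-10\right)^{2}}{3} = -2 + \frac{2 \cdot 100}{3} = -2 + \frac{1}{3} \cdot 200 = -2 + \frac{200}{3} = \frac{194}{3} \approx 64.667$)
$S{\left(k,f \right)} = \frac{3}{194}$ ($S{\left(k,f \right)} = \frac{1}{\frac{194}{3}} = \frac{3}{194}$)
$S{\left(17,-10 \right)} - 181 = \frac{3}{194} - 181 = - \frac{35111}{194}$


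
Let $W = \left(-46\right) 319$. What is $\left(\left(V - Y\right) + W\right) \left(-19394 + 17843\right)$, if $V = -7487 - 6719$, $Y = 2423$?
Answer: $48550953$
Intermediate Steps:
$V = -14206$ ($V = -7487 - 6719 = -14206$)
$W = -14674$
$\left(\left(V - Y\right) + W\right) \left(-19394 + 17843\right) = \left(\left(-14206 - 2423\right) - 14674\right) \left(-19394 + 17843\right) = \left(\left(-14206 - 2423\right) - 14674\right) \left(-1551\right) = \left(-16629 - 14674\right) \left(-1551\right) = \left(-31303\right) \left(-1551\right) = 48550953$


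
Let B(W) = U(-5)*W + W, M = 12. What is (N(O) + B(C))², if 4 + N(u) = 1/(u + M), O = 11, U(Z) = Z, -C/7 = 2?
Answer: 1432809/529 ≈ 2708.5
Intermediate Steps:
C = -14 (C = -7*2 = -14)
N(u) = -4 + 1/(12 + u) (N(u) = -4 + 1/(u + 12) = -4 + 1/(12 + u))
B(W) = -4*W (B(W) = -5*W + W = -4*W)
(N(O) + B(C))² = ((-47 - 4*11)/(12 + 11) - 4*(-14))² = ((-47 - 44)/23 + 56)² = ((1/23)*(-91) + 56)² = (-91/23 + 56)² = (1197/23)² = 1432809/529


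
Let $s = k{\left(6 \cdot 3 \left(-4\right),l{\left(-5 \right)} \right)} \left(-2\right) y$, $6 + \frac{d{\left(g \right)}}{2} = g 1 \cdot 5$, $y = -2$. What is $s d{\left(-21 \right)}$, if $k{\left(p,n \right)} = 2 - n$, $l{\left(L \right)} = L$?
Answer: $-6216$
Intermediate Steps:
$d{\left(g \right)} = -12 + 10 g$ ($d{\left(g \right)} = -12 + 2 g 1 \cdot 5 = -12 + 2 g 5 = -12 + 2 \cdot 5 g = -12 + 10 g$)
$s = 28$ ($s = \left(2 - -5\right) \left(-2\right) \left(-2\right) = \left(2 + 5\right) \left(-2\right) \left(-2\right) = 7 \left(-2\right) \left(-2\right) = \left(-14\right) \left(-2\right) = 28$)
$s d{\left(-21 \right)} = 28 \left(-12 + 10 \left(-21\right)\right) = 28 \left(-12 - 210\right) = 28 \left(-222\right) = -6216$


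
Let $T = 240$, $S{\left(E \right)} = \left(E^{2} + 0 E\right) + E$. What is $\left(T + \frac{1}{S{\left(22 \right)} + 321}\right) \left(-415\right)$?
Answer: $- \frac{82369615}{827} \approx -99601.0$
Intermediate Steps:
$S{\left(E \right)} = E + E^{2}$ ($S{\left(E \right)} = \left(E^{2} + 0\right) + E = E^{2} + E = E + E^{2}$)
$\left(T + \frac{1}{S{\left(22 \right)} + 321}\right) \left(-415\right) = \left(240 + \frac{1}{22 \left(1 + 22\right) + 321}\right) \left(-415\right) = \left(240 + \frac{1}{22 \cdot 23 + 321}\right) \left(-415\right) = \left(240 + \frac{1}{506 + 321}\right) \left(-415\right) = \left(240 + \frac{1}{827}\right) \left(-415\right) = \frac{198481}{827} \left(-415\right) = - \frac{82369615}{827}$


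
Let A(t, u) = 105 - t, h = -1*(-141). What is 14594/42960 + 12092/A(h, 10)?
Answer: -21622789/64440 ≈ -335.55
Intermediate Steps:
h = 141
14594/42960 + 12092/A(h, 10) = 14594/42960 + 12092/(105 - 1*141) = 14594*(1/42960) + 12092/(105 - 141) = 7297/21480 + 12092/(-36) = 7297/21480 + 12092*(-1/36) = 7297/21480 - 3023/9 = -21622789/64440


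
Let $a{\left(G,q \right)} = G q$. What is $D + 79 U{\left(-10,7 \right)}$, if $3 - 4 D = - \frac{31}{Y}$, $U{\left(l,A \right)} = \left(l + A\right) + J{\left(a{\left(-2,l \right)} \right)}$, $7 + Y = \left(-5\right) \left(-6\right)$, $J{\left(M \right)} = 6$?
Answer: $\frac{5476}{23} \approx 238.09$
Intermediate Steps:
$Y = 23$ ($Y = -7 - -30 = -7 + 30 = 23$)
$U{\left(l,A \right)} = 6 + A + l$ ($U{\left(l,A \right)} = \left(l + A\right) + 6 = \left(A + l\right) + 6 = 6 + A + l$)
$D = \frac{25}{23}$ ($D = \frac{3}{4} - \frac{\left(-31\right) \frac{1}{23}}{4} = \frac{3}{4} - - \frac{31}{92} = \frac{3}{4} + \frac{31}{92} = \frac{25}{23} \approx 1.087$)
$D + 79 U{\left(-10,7 \right)} = \frac{25}{23} + 79 \left(6 + 7 - 10\right) = \frac{25}{23} + 79 \cdot 3 = \frac{25}{23} + 237 = \frac{5476}{23}$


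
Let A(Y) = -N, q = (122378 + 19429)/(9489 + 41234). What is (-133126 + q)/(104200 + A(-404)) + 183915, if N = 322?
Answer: 969042080365219/5269003794 ≈ 1.8391e+5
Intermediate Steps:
q = 141807/50723 ≈ 2.7957
A(Y) = -322 (A(Y) = -1*322 = -322)
(-133126 + q)/(104200 + A(-404)) + 183915 = (-133126 + 141807/50723)/(104200 - 322) + 183915 = -6752408291/50723/103878 + 183915 = -6752408291/50723*1/103878 + 183915 = -6752408291/5269003794 + 183915 = 969042080365219/5269003794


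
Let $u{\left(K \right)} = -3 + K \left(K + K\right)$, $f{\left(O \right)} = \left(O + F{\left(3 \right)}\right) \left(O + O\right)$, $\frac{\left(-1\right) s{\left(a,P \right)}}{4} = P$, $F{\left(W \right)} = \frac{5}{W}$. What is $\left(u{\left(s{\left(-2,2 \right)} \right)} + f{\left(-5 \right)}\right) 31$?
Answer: $\frac{14725}{3} \approx 4908.3$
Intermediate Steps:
$s{\left(a,P \right)} = - 4 P$
$f{\left(O \right)} = 2 O \left(\frac{5}{3} + O\right)$ ($f{\left(O \right)} = \left(O + \frac{5}{3}\right) \left(O + O\right) = \left(O + 5 \cdot \frac{1}{3}\right) 2 O = \left(O + \frac{5}{3}\right) 2 O = \left(\frac{5}{3} + O\right) 2 O = 2 O \left(\frac{5}{3} + O\right)$)
$u{\left(K \right)} = -3 + 2 K^{2}$ ($u{\left(K \right)} = -3 + K 2 K = -3 + 2 K^{2}$)
$\left(u{\left(s{\left(-2,2 \right)} \right)} + f{\left(-5 \right)}\right) 31 = \left(\left(-3 + 2 \left(\left(-4\right) 2\right)^{2}\right) + \frac{2}{3} \left(-5\right) \left(5 + 3 \left(-5\right)\right)\right) 31 = \left(\left(-3 + 2 \left(-8\right)^{2}\right) + \frac{2}{3} \left(-5\right) \left(5 - 15\right)\right) 31 = \left(\left(-3 + 2 \cdot 64\right) + \frac{2}{3} \left(-5\right) \left(-10\right)\right) 31 = \left(\left(-3 + 128\right) + \frac{100}{3}\right) 31 = \left(125 + \frac{100}{3}\right) 31 = \frac{475}{3} \cdot 31 = \frac{14725}{3}$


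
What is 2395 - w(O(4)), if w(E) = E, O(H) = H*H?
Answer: 2379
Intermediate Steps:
O(H) = H²
2395 - w(O(4)) = 2395 - 1*4² = 2395 - 1*16 = 2395 - 16 = 2379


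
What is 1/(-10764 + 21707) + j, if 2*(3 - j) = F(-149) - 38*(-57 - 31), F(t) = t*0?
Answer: -18263866/10943 ≈ -1669.0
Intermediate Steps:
F(t) = 0
j = -1669 (j = 3 - (0 - 38*(-57 - 31))/2 = 3 - (0 - 38*(-88))/2 = 3 - (0 + 3344)/2 = 3 - ½*3344 = 3 - 1672 = -1669)
1/(-10764 + 21707) + j = 1/(-10764 + 21707) - 1669 = 1/10943 - 1669 = -18263866/10943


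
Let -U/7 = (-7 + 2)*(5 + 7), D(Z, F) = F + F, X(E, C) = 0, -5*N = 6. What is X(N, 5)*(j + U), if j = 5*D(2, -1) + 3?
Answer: 0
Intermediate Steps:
N = -6/5 (N = -⅕*6 = -6/5 ≈ -1.2000)
D(Z, F) = 2*F
U = 420 (U = -7*(-7 + 2)*(5 + 7) = -(-35)*12 = -7*(-60) = 420)
j = -7 (j = 5*(2*(-1)) + 3 = 5*(-2) + 3 = -10 + 3 = -7)
X(N, 5)*(j + U) = 0*(-7 + 420) = 0*413 = 0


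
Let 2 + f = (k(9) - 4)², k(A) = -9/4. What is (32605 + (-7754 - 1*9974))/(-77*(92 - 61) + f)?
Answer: -79344/12533 ≈ -6.3308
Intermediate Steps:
k(A) = -9/4 (k(A) = -9*¼ = -9/4)
f = 593/16 (f = -2 + (-9/4 - 4)² = -2 + (-25/4)² = -2 + 625/16 = 593/16 ≈ 37.063)
(32605 + (-7754 - 1*9974))/(-77*(92 - 61) + f) = (32605 + (-7754 - 1*9974))/(-77*(92 - 61) + 593/16) = (32605 + (-7754 - 9974))/(-77*31 + 593/16) = (32605 - 17728)/(-2387 + 593/16) = 14877/(-37599/16) = 14877*(-16/37599) = -79344/12533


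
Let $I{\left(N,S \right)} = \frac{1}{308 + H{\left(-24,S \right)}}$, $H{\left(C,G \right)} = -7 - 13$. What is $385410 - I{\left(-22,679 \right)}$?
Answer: $\frac{110998079}{288} \approx 3.8541 \cdot 10^{5}$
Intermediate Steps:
$H{\left(C,G \right)} = -20$
$I{\left(N,S \right)} = \frac{1}{288}$ ($I{\left(N,S \right)} = \frac{1}{308 - 20} = \frac{1}{288}$)
$385410 - I{\left(-22,679 \right)} = 385410 - \frac{1}{288} = \frac{110998079}{288}$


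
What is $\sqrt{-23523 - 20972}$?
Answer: $i \sqrt{44495} \approx 210.94 i$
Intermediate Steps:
$\sqrt{-23523 - 20972} = \sqrt{-44495} = i \sqrt{44495}$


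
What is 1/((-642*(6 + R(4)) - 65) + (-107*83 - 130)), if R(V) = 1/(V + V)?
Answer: -4/52033 ≈ -7.6874e-5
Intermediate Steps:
R(V) = 1/(2*V)
1/((-642*(6 + R(4)) - 65) + (-107*83 - 130)) = 1/((-642*(6 + (1/2)/4) - 65) + (-107*83 - 130)) = 1/((-642*(6 + (1/2)*(1/4)) - 65) + (-8881 - 130)) = 1/((-642*(6 + 1/8) - 65) - 9011) = 1/((-642*49/8 - 65) - 9011) = 1/((-107*147/4 - 65) - 9011) = 1/((-15729/4 - 65) - 9011) = 1/(-15989/4 - 9011) = 1/(-52033/4) = -4/52033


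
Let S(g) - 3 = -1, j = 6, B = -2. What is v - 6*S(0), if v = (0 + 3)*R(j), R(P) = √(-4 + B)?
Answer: -12 + 3*I*√6 ≈ -12.0 + 7.3485*I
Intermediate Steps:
S(g) = 2 (S(g) = 3 - 1 = 2)
R(P) = I*√6 (R(P) = √(-4 - 2) = √(-6) = I*√6)
v = 3*I*√6 (v = (0 + 3)*(I*√6) = 3*(I*√6) = 3*I*√6 ≈ 7.3485*I)
v - 6*S(0) = 3*I*√6 - 6*2 = 3*I*√6 - 12 = -12 + 3*I*√6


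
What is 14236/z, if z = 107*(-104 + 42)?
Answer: -7118/3317 ≈ -2.1459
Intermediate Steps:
z = -6634 (z = 107*(-62) = -6634)
14236/z = 14236/(-6634) = 14236*(-1/6634) = -7118/3317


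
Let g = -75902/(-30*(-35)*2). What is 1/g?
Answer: -1050/37951 ≈ -0.027667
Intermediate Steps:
g = -37951/1050 (g = -75902/(1050*2) = -75902/2100 = -75902*1/2100 = -37951/1050 ≈ -36.144)
1/g = 1/(-37951/1050) = -1050/37951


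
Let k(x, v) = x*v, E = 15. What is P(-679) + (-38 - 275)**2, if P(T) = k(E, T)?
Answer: 87784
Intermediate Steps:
k(x, v) = v*x
P(T) = 15*T (P(T) = T*15 = 15*T)
P(-679) + (-38 - 275)**2 = 15*(-679) + (-38 - 275)**2 = -10185 + (-313)**2 = -10185 + 97969 = 87784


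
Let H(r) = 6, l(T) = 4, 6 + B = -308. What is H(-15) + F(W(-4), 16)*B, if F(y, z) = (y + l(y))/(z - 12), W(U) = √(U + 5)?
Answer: -773/2 ≈ -386.50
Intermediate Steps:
B = -314 (B = -6 - 308 = -314)
W(U) = √(5 + U)
F(y, z) = (4 + y)/(-12 + z) (F(y, z) = (y + 4)/(z - 12) = (4 + y)/(-12 + z))
H(-15) + F(W(-4), 16)*B = 6 + ((4 + √(5 - 4))/(-12 + 16))*(-314) = 6 + ((4 + √1)/4)*(-314) = 6 + ((4 + 1)/4)*(-314) = 6 + ((¼)*5)*(-314) = 6 + (5/4)*(-314) = 6 - 785/2 = -773/2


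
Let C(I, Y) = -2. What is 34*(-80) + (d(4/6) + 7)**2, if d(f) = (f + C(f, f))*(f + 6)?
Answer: -220031/81 ≈ -2716.4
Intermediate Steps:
d(f) = (-2 + f)*(6 + f) (d(f) = (f - 2)*(f + 6) = (-2 + f)*(6 + f))
34*(-80) + (d(4/6) + 7)**2 = 34*(-80) + ((-12 + (4/6)**2 + 4*(4/6)) + 7)**2 = -2720 + ((-12 + (4*(1/6))**2 + 4*(4*(1/6))) + 7)**2 = -2720 + ((-12 + (2/3)**2 + 4*(2/3)) + 7)**2 = -2720 + ((-12 + 4/9 + 8/3) + 7)**2 = -2720 + (-80/9 + 7)**2 = -2720 + (-17/9)**2 = -2720 + 289/81 = -220031/81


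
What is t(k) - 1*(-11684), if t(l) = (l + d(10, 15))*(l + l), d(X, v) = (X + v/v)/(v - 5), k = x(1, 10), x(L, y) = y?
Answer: 11906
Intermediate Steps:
k = 10
d(X, v) = (1 + X)/(-5 + v) (d(X, v) = (X + 1)/(-5 + v) = (1 + X)/(-5 + v))
t(l) = 2*l*(11/10 + l) (t(l) = (l + (1 + 10)/(-5 + 15))*(l + l) = (l + 11/10)*(2*l) = (11/10 + l)*(2*l) = 2*l*(11/10 + l))
t(k) - 1*(-11684) = (1/5)*10*(11 + 10*10) - 1*(-11684) = (1/5)*10*(11 + 100) + 11684 = (1/5)*10*111 + 11684 = 222 + 11684 = 11906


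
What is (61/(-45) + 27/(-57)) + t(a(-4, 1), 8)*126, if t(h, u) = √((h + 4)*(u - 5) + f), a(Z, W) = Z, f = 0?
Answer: -1564/855 ≈ -1.8292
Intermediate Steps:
t(h, u) = √((-5 + u)*(4 + h)) (t(h, u) = √((h + 4)*(u - 5) + 0) = √((4 + h)*(-5 + u) + 0) = √((-5 + u)*(4 + h) + 0) = √((-5 + u)*(4 + h)))
(61/(-45) + 27/(-57)) + t(a(-4, 1), 8)*126 = (61/(-45) + 27/(-57)) + √(-20 - 5*(-4) + 4*8 - 4*8)*126 = (61*(-1/45) + 27*(-1/57)) + √(-20 + 20 + 32 - 32)*126 = (-61/45 - 9/19) + √0*126 = -1564/855 + 0*126 = -1564/855 + 0 = -1564/855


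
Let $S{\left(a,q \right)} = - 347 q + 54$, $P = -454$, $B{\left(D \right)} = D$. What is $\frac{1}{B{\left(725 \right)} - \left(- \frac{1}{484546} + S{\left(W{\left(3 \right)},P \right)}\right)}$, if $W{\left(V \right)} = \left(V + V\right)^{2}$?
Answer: $- \frac{484546}{76009277381} \approx -6.3748 \cdot 10^{-6}$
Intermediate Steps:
$W{\left(V \right)} = 4 V^{2}$ ($W{\left(V \right)} = \left(2 V\right)^{2} = 4 V^{2}$)
$S{\left(a,q \right)} = 54 - 347 q$
$\frac{1}{B{\left(725 \right)} - \left(- \frac{1}{484546} + S{\left(W{\left(3 \right)},P \right)}\right)} = \frac{1}{725 - \left(54 + 157538 - \frac{1}{484546}\right)} = \frac{1}{725 + \left(\frac{1}{484546} - \left(54 + 157538\right)\right)} = \frac{1}{725 + \left(\frac{1}{484546} - 157592\right)} = \frac{1}{725 - \frac{76360573231}{484546}} = \frac{1}{- \frac{76009277381}{484546}} = - \frac{484546}{76009277381}$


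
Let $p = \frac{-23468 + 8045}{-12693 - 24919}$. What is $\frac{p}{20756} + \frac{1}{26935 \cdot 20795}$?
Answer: $\frac{8639408486147}{437266286277204400} \approx 1.9758 \cdot 10^{-5}$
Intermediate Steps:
$p = \frac{15423}{37612}$ ($p = - \frac{15423}{-37612} = \left(-15423\right) \left(- \frac{1}{37612}\right) = \frac{15423}{37612} \approx 0.41006$)
$\frac{p}{20756} + \frac{1}{26935 \cdot 20795} = \frac{15423}{37612 \cdot 20756} + \frac{1}{26935 \cdot 20795} = \frac{15423}{37612} \cdot \frac{1}{20756} + \frac{1}{26935} \cdot \frac{1}{20795} = \frac{15423}{780674672} + \frac{1}{560113325} = \frac{8639408486147}{437266286277204400}$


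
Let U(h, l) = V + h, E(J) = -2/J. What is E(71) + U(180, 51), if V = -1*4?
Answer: 12494/71 ≈ 175.97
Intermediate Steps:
V = -4
U(h, l) = -4 + h
E(71) + U(180, 51) = -2/71 + (-4 + 180) = -2*1/71 + 176 = -2/71 + 176 = 12494/71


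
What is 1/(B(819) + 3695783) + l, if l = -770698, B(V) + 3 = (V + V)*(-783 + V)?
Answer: -2893776774103/3754748 ≈ -7.7070e+5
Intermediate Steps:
B(V) = -3 + 2*V*(-783 + V) (B(V) = -3 + (V + V)*(-783 + V) = -3 + (2*V)*(-783 + V) = -3 + 2*V*(-783 + V))
1/(B(819) + 3695783) + l = 1/((-3 - 1566*819 + 2*819²) + 3695783) - 770698 = 1/((-3 - 1282554 + 2*670761) + 3695783) - 770698 = 1/((-3 - 1282554 + 1341522) + 3695783) - 770698 = 1/(58965 + 3695783) - 770698 = 1/3754748 - 770698 = -2893776774103/3754748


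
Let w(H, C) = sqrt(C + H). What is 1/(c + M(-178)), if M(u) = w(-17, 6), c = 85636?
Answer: 85636/7333524507 - I*sqrt(11)/7333524507 ≈ 1.1677e-5 - 4.5226e-10*I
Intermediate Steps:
M(u) = I*sqrt(11) (M(u) = sqrt(6 - 17) = sqrt(-11) = I*sqrt(11))
1/(c + M(-178)) = 1/(85636 + I*sqrt(11))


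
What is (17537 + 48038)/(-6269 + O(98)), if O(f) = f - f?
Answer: -65575/6269 ≈ -10.460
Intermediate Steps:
O(f) = 0
(17537 + 48038)/(-6269 + O(98)) = (17537 + 48038)/(-6269 + 0) = 65575/(-6269) = 65575*(-1/6269) = -65575/6269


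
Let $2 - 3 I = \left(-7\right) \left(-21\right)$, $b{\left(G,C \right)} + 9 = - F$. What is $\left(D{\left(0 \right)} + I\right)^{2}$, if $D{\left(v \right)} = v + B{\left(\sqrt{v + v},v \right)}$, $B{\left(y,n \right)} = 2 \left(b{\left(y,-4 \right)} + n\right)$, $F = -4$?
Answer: $\frac{30625}{9} \approx 3402.8$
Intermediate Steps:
$b{\left(G,C \right)} = -5$ ($b{\left(G,C \right)} = -9 - -4 = -9 + 4 = -5$)
$I = - \frac{145}{3}$ ($I = \frac{2}{3} - \frac{\left(-7\right) \left(-21\right)}{3} = \frac{2}{3} - 49 = - \frac{145}{3} \approx -48.333$)
$B{\left(y,n \right)} = -10 + 2 n$ ($B{\left(y,n \right)} = 2 \left(-5 + n\right) = -10 + 2 n$)
$D{\left(v \right)} = -10 + 3 v$ ($D{\left(v \right)} = v + \left(-10 + 2 v\right) = -10 + 3 v$)
$\left(D{\left(0 \right)} + I\right)^{2} = \left(\left(-10 + 3 \cdot 0\right) - \frac{145}{3}\right)^{2} = \left(\left(-10 + 0\right) - \frac{145}{3}\right)^{2} = \left(-10 - \frac{145}{3}\right)^{2} = \left(- \frac{175}{3}\right)^{2} = \frac{30625}{9}$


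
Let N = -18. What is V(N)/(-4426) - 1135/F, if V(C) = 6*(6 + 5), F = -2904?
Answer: 2415923/6426552 ≈ 0.37593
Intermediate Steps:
V(C) = 66 (V(C) = 6*11 = 66)
V(N)/(-4426) - 1135/F = 66/(-4426) - 1135/(-2904) = 66*(-1/4426) - 1135*(-1/2904) = -33/2213 + 1135/2904 = 2415923/6426552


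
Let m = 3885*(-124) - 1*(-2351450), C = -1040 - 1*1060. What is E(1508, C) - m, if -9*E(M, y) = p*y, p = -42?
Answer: -1879510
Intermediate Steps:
C = -2100 (C = -1040 - 1060 = -2100)
E(M, y) = 14*y/3 (E(M, y) = -(-14)*y/3 = 14*y/3)
m = 1869710 (m = -481740 + 2351450 = 1869710)
E(1508, C) - m = (14/3)*(-2100) - 1*1869710 = -9800 - 1869710 = -1879510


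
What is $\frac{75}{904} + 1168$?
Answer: $\frac{1055947}{904} \approx 1168.1$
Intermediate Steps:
$\frac{75}{904} + 1168 = \frac{1055947}{904}$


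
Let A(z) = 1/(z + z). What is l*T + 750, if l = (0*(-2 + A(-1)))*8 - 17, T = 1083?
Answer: -17661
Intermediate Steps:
A(z) = 1/(2*z)
l = -17 (l = (0*(-2 + (1/2)/(-1)))*8 - 17 = (0*(-2 + (1/2)*(-1)))*8 - 17 = (0*(-2 - 1/2))*8 - 17 = (0*(-5/2))*8 - 17 = 0*8 - 17 = 0 - 17 = -17)
l*T + 750 = -17*1083 + 750 = -18411 + 750 = -17661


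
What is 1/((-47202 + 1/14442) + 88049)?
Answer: 14442/589912375 ≈ 2.4482e-5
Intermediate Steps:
1/((-47202 + 1/14442) + 88049) = 1/(-681691283/14442 + 88049) = 1/(589912375/14442) = 14442/589912375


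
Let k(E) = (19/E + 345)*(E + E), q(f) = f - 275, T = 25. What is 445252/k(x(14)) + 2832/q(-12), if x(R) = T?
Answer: 19706927/1240414 ≈ 15.887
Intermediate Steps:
x(R) = 25
q(f) = -275 + f
k(E) = 2*E*(345 + 19/E) (k(E) = (345 + 19/E)*(2*E) = 2*E*(345 + 19/E))
445252/k(x(14)) + 2832/q(-12) = 445252/(38 + 690*25) + 2832/(-275 - 12) = 445252/(38 + 17250) + 2832/(-287) = 445252/17288 + 2832*(-1/287) = 445252*(1/17288) - 2832/287 = 111313/4322 - 2832/287 = 19706927/1240414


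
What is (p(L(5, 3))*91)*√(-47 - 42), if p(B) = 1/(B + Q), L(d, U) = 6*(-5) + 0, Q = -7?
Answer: -91*I*√89/37 ≈ -23.202*I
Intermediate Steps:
L(d, U) = -30 (L(d, U) = -30 + 0 = -30)
p(B) = 1/(-7 + B) (p(B) = 1/(B - 7) = 1/(-7 + B))
(p(L(5, 3))*91)*√(-47 - 42) = (91/(-7 - 30))*√(-47 - 42) = (91/(-37))*√(-89) = (-1/37*91)*(I*√89) = -91*I*√89/37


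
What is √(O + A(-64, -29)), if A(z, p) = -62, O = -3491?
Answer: I*√3553 ≈ 59.607*I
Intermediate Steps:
√(O + A(-64, -29)) = √(-3491 - 62) = √(-3553) = I*√3553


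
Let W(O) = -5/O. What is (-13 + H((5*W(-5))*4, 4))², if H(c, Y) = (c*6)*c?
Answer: 5697769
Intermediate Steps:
H(c, Y) = 6*c² (H(c, Y) = (6*c)*c = 6*c²)
(-13 + H((5*W(-5))*4, 4))² = (-13 + 6*((5*(-5/(-5)))*4)²)² = (-13 + 6*((5*(-5*(-⅕)))*4)²)² = (-13 + 6*((5*1)*4)²)² = (-13 + 6*(5*4)²)² = (-13 + 6*20²)² = (-13 + 6*400)² = (-13 + 2400)² = 2387² = 5697769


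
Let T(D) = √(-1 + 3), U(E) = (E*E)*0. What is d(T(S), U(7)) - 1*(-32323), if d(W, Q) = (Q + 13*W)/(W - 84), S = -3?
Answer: 114003208/3527 - 546*√2/3527 ≈ 32323.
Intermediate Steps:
U(E) = 0 (U(E) = E²*0 = 0)
T(D) = √2
d(W, Q) = (Q + 13*W)/(-84 + W)
d(T(S), U(7)) - 1*(-32323) = (0 + 13*√2)/(-84 + √2) - 1*(-32323) = (13*√2)/(-84 + √2) + 32323 = 13*√2/(-84 + √2) + 32323 = 32323 + 13*√2/(-84 + √2)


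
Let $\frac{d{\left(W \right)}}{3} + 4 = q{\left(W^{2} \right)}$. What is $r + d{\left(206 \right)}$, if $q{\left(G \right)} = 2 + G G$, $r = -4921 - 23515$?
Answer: $5402413846$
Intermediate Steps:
$r = -28436$ ($r = -4921 - 23515 = -28436$)
$q{\left(G \right)} = 2 + G^{2}$
$d{\left(W \right)} = -6 + 3 W^{4}$ ($d{\left(W \right)} = -12 + 3 \left(2 + \left(W^{2}\right)^{2}\right) = -12 + 3 \left(2 + W^{4}\right) = -12 + \left(6 + 3 W^{4}\right) = -6 + 3 W^{4}$)
$r + d{\left(206 \right)} = -28436 - \left(6 - 3 \cdot 206^{4}\right) = -28436 + \left(-6 + 3 \cdot 1800814096\right) = -28436 + \left(-6 + 5402442288\right) = -28436 + 5402442282 = 5402413846$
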